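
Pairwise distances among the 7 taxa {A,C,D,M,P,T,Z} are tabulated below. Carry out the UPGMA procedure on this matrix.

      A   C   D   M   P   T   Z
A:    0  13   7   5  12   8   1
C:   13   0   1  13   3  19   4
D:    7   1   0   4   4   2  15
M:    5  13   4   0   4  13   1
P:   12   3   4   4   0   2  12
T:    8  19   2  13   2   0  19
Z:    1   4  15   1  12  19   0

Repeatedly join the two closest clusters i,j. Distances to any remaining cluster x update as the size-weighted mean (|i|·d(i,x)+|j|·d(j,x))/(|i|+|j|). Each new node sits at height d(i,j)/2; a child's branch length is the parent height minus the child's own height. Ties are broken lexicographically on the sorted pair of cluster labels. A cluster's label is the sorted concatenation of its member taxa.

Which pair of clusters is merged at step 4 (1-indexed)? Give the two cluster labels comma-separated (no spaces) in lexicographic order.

AZ,M

iteration 1: select A,Z (d=1); attach at lengths (1/2, 1/2); label the merged cluster AZ
  updated: d(AZ,C)=17/2, d(AZ,D)=11, d(AZ,M)=3, d(AZ,P)=12, d(AZ,T)=27/2
iteration 2: select C,D (d=1); attach at lengths (1/2, 1/2); label the merged cluster CD
  updated: d(AZ,CD)=39/4, d(CD,M)=17/2, d(CD,P)=7/2, d(CD,T)=21/2
iteration 3: select P,T (d=2); attach at lengths (1, 1); label the merged cluster PT
  updated: d(AZ,PT)=51/4, d(CD,PT)=7, d(M,PT)=17/2
iteration 4: select AZ,M (d=3); attach at lengths (1, 3/2); label the merged cluster AMZ
  updated: d(AMZ,CD)=28/3, d(AMZ,PT)=34/3
iteration 5: select CD,PT (d=7); attach at lengths (3, 5/2); label the merged cluster CDPT
  updated: d(AMZ,CDPT)=31/3
iteration 6: select AMZ,CDPT (d=31/3); attach at lengths (11/3, 5/3); label the merged cluster ACDMPTZ
final tree: (((A:1/2,Z:1/2):1,M:3/2):11/3,((C:1/2,D:1/2):3,(P:1,T:1):5/2):5/3)
total length: 52/3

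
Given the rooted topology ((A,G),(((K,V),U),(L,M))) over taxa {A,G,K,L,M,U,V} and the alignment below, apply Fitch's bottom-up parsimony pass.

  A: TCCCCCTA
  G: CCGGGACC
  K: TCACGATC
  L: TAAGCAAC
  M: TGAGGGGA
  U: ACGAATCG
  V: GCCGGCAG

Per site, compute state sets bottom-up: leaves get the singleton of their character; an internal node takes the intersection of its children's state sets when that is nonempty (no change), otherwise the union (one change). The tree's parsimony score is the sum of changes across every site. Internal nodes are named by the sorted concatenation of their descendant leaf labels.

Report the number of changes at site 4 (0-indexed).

[col 0] AG: children A:{T}, G:{C} ∪→ {C,T}; cost 1
[col 0] KV: children K:{T}, V:{G} ∪→ {G,T}; cost 1
[col 0] KUV: children KV:{G,T}, U:{A} ∪→ {A,G,T}; cost 1
[col 0] LM: children L:{T}, M:{T} ∩→ {T}; cost 0
[col 0] KLMUV: children KUV:{A,G,T}, LM:{T} ∩→ {T}; cost 0
[col 0] AGKLMUV: children AG:{C,T}, KLMUV:{T} ∩→ {T}; cost 0
[col 1] AG: children A:{C}, G:{C} ∩→ {C}; cost 0
[col 1] KV: children K:{C}, V:{C} ∩→ {C}; cost 0
[col 1] KUV: children KV:{C}, U:{C} ∩→ {C}; cost 0
[col 1] LM: children L:{A}, M:{G} ∪→ {A,G}; cost 1
[col 1] KLMUV: children KUV:{C}, LM:{A,G} ∪→ {A,C,G}; cost 1
[col 1] AGKLMUV: children AG:{C}, KLMUV:{A,C,G} ∩→ {C}; cost 0
[col 2] AG: children A:{C}, G:{G} ∪→ {C,G}; cost 1
[col 2] KV: children K:{A}, V:{C} ∪→ {A,C}; cost 1
[col 2] KUV: children KV:{A,C}, U:{G} ∪→ {A,C,G}; cost 1
[col 2] LM: children L:{A}, M:{A} ∩→ {A}; cost 0
[col 2] KLMUV: children KUV:{A,C,G}, LM:{A} ∩→ {A}; cost 0
[col 2] AGKLMUV: children AG:{C,G}, KLMUV:{A} ∪→ {A,C,G}; cost 1
[col 3] AG: children A:{C}, G:{G} ∪→ {C,G}; cost 1
[col 3] KV: children K:{C}, V:{G} ∪→ {C,G}; cost 1
[col 3] KUV: children KV:{C,G}, U:{A} ∪→ {A,C,G}; cost 1
[col 3] LM: children L:{G}, M:{G} ∩→ {G}; cost 0
[col 3] KLMUV: children KUV:{A,C,G}, LM:{G} ∩→ {G}; cost 0
[col 3] AGKLMUV: children AG:{C,G}, KLMUV:{G} ∩→ {G}; cost 0
[col 4] AG: children A:{C}, G:{G} ∪→ {C,G}; cost 1
[col 4] KV: children K:{G}, V:{G} ∩→ {G}; cost 0
[col 4] KUV: children KV:{G}, U:{A} ∪→ {A,G}; cost 1
[col 4] LM: children L:{C}, M:{G} ∪→ {C,G}; cost 1
[col 4] KLMUV: children KUV:{A,G}, LM:{C,G} ∩→ {G}; cost 0
[col 4] AGKLMUV: children AG:{C,G}, KLMUV:{G} ∩→ {G}; cost 0
[col 5] AG: children A:{C}, G:{A} ∪→ {A,C}; cost 1
[col 5] KV: children K:{A}, V:{C} ∪→ {A,C}; cost 1
[col 5] KUV: children KV:{A,C}, U:{T} ∪→ {A,C,T}; cost 1
[col 5] LM: children L:{A}, M:{G} ∪→ {A,G}; cost 1
[col 5] KLMUV: children KUV:{A,C,T}, LM:{A,G} ∩→ {A}; cost 0
[col 5] AGKLMUV: children AG:{A,C}, KLMUV:{A} ∩→ {A}; cost 0
[col 6] AG: children A:{T}, G:{C} ∪→ {C,T}; cost 1
[col 6] KV: children K:{T}, V:{A} ∪→ {A,T}; cost 1
[col 6] KUV: children KV:{A,T}, U:{C} ∪→ {A,C,T}; cost 1
[col 6] LM: children L:{A}, M:{G} ∪→ {A,G}; cost 1
[col 6] KLMUV: children KUV:{A,C,T}, LM:{A,G} ∩→ {A}; cost 0
[col 6] AGKLMUV: children AG:{C,T}, KLMUV:{A} ∪→ {A,C,T}; cost 1
[col 7] AG: children A:{A}, G:{C} ∪→ {A,C}; cost 1
[col 7] KV: children K:{C}, V:{G} ∪→ {C,G}; cost 1
[col 7] KUV: children KV:{C,G}, U:{G} ∩→ {G}; cost 0
[col 7] LM: children L:{C}, M:{A} ∪→ {A,C}; cost 1
[col 7] KLMUV: children KUV:{G}, LM:{A,C} ∪→ {A,C,G}; cost 1
[col 7] AGKLMUV: children AG:{A,C}, KLMUV:{A,C,G} ∩→ {A,C}; cost 0
per-site changes: [3, 2, 4, 3, 3, 4, 5, 4]; total = 28

3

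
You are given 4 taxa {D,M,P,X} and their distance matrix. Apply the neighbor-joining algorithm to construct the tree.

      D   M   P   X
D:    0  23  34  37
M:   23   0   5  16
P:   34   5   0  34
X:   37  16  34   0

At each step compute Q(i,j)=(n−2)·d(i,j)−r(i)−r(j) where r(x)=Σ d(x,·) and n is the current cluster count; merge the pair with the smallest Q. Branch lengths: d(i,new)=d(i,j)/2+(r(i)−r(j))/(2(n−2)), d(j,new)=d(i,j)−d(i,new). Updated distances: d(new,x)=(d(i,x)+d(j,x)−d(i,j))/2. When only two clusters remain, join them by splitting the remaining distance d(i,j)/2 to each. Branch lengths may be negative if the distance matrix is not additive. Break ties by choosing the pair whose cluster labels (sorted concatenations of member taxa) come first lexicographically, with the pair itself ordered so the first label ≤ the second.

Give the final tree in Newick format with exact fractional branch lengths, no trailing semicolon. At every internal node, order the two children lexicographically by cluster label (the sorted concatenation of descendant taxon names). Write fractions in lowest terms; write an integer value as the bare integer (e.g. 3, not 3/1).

1. join D+X (d=37, Q=-107) ⇒ DX; edges |D|=81/4, |X|=67/4
  updated: d(DX,M)=1, d(DX,P)=31/2
2. join DX+M (d=1, Q=-43/2) ⇒ DMX; edges |DX|=23/4, |M|=-19/4
  updated: d(DMX,P)=39/4
3. join DMX+P (d=39/4) ⇒ DMPX; edges |DMX|=39/8, |P|=39/8
final tree: (((D:81/4,X:67/4):23/4,M:-19/4):39/8,P:39/8)
total length: 191/4

(((D:81/4,X:67/4):23/4,M:-19/4):39/8,P:39/8)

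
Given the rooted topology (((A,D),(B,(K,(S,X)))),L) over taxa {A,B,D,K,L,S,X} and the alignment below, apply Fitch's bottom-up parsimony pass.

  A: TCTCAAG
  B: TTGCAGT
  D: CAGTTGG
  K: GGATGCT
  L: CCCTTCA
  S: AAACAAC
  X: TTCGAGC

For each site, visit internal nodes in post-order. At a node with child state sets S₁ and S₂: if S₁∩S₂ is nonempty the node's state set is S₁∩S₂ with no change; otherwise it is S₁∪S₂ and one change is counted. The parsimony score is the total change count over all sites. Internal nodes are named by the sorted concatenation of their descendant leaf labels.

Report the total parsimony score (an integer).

26

AD@0: {T} ∪ {C} = {C,T} (union, +1)
SX@0: {A} ∪ {T} = {A,T} (union, +1)
KSX@0: {G} ∪ {A,T} = {A,G,T} (union, +1)
BKSX@0: {T} ∩ {A,G,T} = {T} (intersection, +0)
ABDKSX@0: {C,T} ∩ {T} = {T} (intersection, +0)
ABDKLSX@0: {T} ∪ {C} = {C,T} (union, +1)
AD@1: {C} ∪ {A} = {A,C} (union, +1)
SX@1: {A} ∪ {T} = {A,T} (union, +1)
KSX@1: {G} ∪ {A,T} = {A,G,T} (union, +1)
BKSX@1: {T} ∩ {A,G,T} = {T} (intersection, +0)
ABDKSX@1: {A,C} ∪ {T} = {A,C,T} (union, +1)
ABDKLSX@1: {A,C,T} ∩ {C} = {C} (intersection, +0)
AD@2: {T} ∪ {G} = {G,T} (union, +1)
SX@2: {A} ∪ {C} = {A,C} (union, +1)
KSX@2: {A} ∩ {A,C} = {A} (intersection, +0)
BKSX@2: {G} ∪ {A} = {A,G} (union, +1)
ABDKSX@2: {G,T} ∩ {A,G} = {G} (intersection, +0)
ABDKLSX@2: {G} ∪ {C} = {C,G} (union, +1)
AD@3: {C} ∪ {T} = {C,T} (union, +1)
SX@3: {C} ∪ {G} = {C,G} (union, +1)
KSX@3: {T} ∪ {C,G} = {C,G,T} (union, +1)
BKSX@3: {C} ∩ {C,G,T} = {C} (intersection, +0)
ABDKSX@3: {C,T} ∩ {C} = {C} (intersection, +0)
ABDKLSX@3: {C} ∪ {T} = {C,T} (union, +1)
AD@4: {A} ∪ {T} = {A,T} (union, +1)
SX@4: {A} ∩ {A} = {A} (intersection, +0)
KSX@4: {G} ∪ {A} = {A,G} (union, +1)
BKSX@4: {A} ∩ {A,G} = {A} (intersection, +0)
ABDKSX@4: {A,T} ∩ {A} = {A} (intersection, +0)
ABDKLSX@4: {A} ∪ {T} = {A,T} (union, +1)
AD@5: {A} ∪ {G} = {A,G} (union, +1)
SX@5: {A} ∪ {G} = {A,G} (union, +1)
KSX@5: {C} ∪ {A,G} = {A,C,G} (union, +1)
BKSX@5: {G} ∩ {A,C,G} = {G} (intersection, +0)
ABDKSX@5: {A,G} ∩ {G} = {G} (intersection, +0)
ABDKLSX@5: {G} ∪ {C} = {C,G} (union, +1)
AD@6: {G} ∩ {G} = {G} (intersection, +0)
SX@6: {C} ∩ {C} = {C} (intersection, +0)
KSX@6: {T} ∪ {C} = {C,T} (union, +1)
BKSX@6: {T} ∩ {C,T} = {T} (intersection, +0)
ABDKSX@6: {G} ∪ {T} = {G,T} (union, +1)
ABDKLSX@6: {G,T} ∪ {A} = {A,G,T} (union, +1)
per-site changes: [4, 4, 4, 4, 3, 4, 3]; total = 26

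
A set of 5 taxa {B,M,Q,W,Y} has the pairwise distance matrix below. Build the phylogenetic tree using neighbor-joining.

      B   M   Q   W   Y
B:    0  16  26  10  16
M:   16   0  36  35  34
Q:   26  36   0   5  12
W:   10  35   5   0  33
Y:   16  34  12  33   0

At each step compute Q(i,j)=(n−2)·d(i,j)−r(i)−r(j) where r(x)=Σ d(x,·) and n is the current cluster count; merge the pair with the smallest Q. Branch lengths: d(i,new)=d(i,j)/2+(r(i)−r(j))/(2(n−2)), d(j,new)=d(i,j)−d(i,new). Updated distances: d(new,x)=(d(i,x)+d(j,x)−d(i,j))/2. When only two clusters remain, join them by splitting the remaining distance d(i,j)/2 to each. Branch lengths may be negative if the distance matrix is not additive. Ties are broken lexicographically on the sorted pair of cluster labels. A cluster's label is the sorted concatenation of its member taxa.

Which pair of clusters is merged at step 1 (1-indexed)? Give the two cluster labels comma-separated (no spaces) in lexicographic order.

Q,W

1. join Q+W (d=5, Q=-147) ⇒ QW; edges |Q|=11/6, |W|=19/6
  updated: d(B,QW)=31/2, d(M,QW)=33, d(QW,Y)=20
2. join B+M (d=16, Q=-197/2) ⇒ BM; edges |B|=-7/8, |M|=135/8
  updated: d(BM,QW)=65/4, d(BM,Y)=17
3. join BM+QW (d=65/4, Q=-213/4) ⇒ BMQW; edges |BM|=53/8, |QW|=77/8
  updated: d(BMQW,Y)=83/8
4. join BMQW+Y (d=83/8) ⇒ BMQWY; edges |BMQW|=83/16, |Y|=83/16
final tree: (((B:-7/8,M:135/8):53/8,(Q:11/6,W:19/6):77/8):83/16,Y:83/16)
total length: 381/8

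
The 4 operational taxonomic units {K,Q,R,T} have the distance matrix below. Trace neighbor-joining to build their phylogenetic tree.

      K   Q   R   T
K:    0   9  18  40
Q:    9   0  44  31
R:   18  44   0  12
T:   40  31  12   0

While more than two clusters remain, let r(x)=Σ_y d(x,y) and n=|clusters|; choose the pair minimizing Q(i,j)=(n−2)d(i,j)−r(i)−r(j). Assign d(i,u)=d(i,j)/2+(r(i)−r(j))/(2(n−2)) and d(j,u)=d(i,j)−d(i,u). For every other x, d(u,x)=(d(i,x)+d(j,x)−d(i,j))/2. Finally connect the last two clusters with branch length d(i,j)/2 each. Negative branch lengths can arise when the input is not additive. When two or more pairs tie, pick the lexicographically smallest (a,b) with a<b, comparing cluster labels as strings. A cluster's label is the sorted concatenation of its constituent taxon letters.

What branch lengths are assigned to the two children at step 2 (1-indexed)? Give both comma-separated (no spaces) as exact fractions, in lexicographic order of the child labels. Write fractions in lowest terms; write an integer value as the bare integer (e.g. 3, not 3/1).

91/4,15/4

1. join K+Q (d=9, Q=-133) ⇒ KQ; edges |K|=1/4, |Q|=35/4
  updated: d(KQ,R)=53/2, d(KQ,T)=31
2. join KQ+R (d=53/2, Q=-139/2) ⇒ KQR; edges |KQ|=91/4, |R|=15/4
  updated: d(KQR,T)=33/4
3. join KQR+T (d=33/4) ⇒ KQRT; edges |KQR|=33/8, |T|=33/8
final tree: (((K:1/4,Q:35/4):91/4,R:15/4):33/8,T:33/8)
total length: 175/4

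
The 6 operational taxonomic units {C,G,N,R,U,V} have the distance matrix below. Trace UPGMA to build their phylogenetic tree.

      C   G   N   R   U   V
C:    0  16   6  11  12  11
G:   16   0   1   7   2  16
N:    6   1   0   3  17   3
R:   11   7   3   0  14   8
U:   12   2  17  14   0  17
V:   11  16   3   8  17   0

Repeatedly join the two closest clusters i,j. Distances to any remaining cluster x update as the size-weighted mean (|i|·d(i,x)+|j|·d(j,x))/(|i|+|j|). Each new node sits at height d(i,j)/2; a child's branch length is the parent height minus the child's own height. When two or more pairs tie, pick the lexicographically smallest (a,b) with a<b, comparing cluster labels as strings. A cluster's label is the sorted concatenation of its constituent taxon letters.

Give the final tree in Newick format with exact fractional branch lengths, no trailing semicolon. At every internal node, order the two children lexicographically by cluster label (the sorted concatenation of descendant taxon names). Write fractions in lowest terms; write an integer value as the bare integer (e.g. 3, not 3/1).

((C:11/2,(((G:1/2,N:1/2):2,R:5/2):2,V:9/2):1):7/10,U:31/5)

1. join G+N (d=1) ⇒ GN; edges |G|=1/2, |N|=1/2
  updated: d(C,GN)=11, d(GN,R)=5, d(GN,U)=19/2, d(GN,V)=19/2
2. join GN+R (d=5) ⇒ GNR; edges |GN|=2, |R|=5/2
  updated: d(C,GNR)=11, d(GNR,U)=11, d(GNR,V)=9
3. join GNR+V (d=9) ⇒ GNRV; edges |GNR|=2, |V|=9/2
  updated: d(C,GNRV)=11, d(GNRV,U)=25/2
4. join C+GNRV (d=11) ⇒ CGNRV; edges |C|=11/2, |GNRV|=1
  updated: d(CGNRV,U)=62/5
5. join CGNRV+U (d=62/5) ⇒ CGNRUV; edges |CGNRV|=7/10, |U|=31/5
final tree: ((C:11/2,(((G:1/2,N:1/2):2,R:5/2):2,V:9/2):1):7/10,U:31/5)
total length: 127/5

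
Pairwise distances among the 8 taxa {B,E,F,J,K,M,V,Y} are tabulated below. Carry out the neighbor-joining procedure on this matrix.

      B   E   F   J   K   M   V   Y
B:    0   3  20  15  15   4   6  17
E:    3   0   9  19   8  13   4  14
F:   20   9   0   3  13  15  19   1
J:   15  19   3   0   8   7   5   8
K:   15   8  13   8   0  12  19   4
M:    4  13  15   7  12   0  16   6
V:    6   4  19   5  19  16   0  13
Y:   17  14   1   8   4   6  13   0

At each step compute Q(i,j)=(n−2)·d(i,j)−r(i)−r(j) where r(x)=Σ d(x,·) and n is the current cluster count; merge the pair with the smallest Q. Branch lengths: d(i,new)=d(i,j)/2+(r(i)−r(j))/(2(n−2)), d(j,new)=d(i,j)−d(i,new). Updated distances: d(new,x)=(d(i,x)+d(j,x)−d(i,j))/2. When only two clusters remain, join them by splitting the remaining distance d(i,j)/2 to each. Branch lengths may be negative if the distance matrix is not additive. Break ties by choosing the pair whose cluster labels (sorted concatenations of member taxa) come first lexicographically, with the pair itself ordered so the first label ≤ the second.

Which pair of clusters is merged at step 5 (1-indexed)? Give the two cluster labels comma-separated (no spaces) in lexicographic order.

BEMV,J

1. join F+Y (d=1, Q=-137) ⇒ FY; edges |F|=23/12, |Y|=-11/12
  updated: d(B,FY)=18, d(E,FY)=11, d(FY,J)=5, d(FY,K)=8, d(FY,M)=10, d(FY,V)=31/2
2. join B+E (d=3, Q=-104) ⇒ BE; edges |B|=9/5, |E|=6/5
  updated: d(BE,FY)=13, d(BE,J)=31/2, d(BE,K)=10, d(BE,M)=7, d(BE,V)=7/2
3. join BE+V (d=7/2, Q=-94) ⇒ BEV; edges |BE|=1/2, |V|=3
  updated: d(BEV,FY)=25/2, d(BEV,J)=17/2, d(BEV,K)=51/4, d(BEV,M)=39/4
4. join BEV+M (d=39/4, Q=-53) ⇒ BEMV; edges |BEV|=17/3, |M|=49/12
  updated: d(BEMV,FY)=51/8, d(BEMV,J)=23/8, d(BEMV,K)=15/2
5. join BEMV+J (d=23/8, Q=-215/8) ⇒ BEJMV; edges |BEMV|=53/32, |J|=39/32
  updated: d(BEJMV,FY)=17/4, d(BEJMV,K)=101/16
6. join BEJMV+FY (d=17/4, Q=-297/16) ⇒ BEFJMVY; edges |BEJMV|=41/32, |FY|=95/32
  updated: d(BEFJMVY,K)=161/32
7. join BEFJMVY+K (d=161/32) ⇒ BEFJKMVY; edges |BEFJMVY|=161/64, |K|=161/64
final tree: ((((((B:9/5,E:6/5):1/2,V:3):17/3,M:49/12):53/32,J:39/32):41/32,(F:23/12,Y:-11/12):95/32):161/64,K:161/64)
total length: 941/32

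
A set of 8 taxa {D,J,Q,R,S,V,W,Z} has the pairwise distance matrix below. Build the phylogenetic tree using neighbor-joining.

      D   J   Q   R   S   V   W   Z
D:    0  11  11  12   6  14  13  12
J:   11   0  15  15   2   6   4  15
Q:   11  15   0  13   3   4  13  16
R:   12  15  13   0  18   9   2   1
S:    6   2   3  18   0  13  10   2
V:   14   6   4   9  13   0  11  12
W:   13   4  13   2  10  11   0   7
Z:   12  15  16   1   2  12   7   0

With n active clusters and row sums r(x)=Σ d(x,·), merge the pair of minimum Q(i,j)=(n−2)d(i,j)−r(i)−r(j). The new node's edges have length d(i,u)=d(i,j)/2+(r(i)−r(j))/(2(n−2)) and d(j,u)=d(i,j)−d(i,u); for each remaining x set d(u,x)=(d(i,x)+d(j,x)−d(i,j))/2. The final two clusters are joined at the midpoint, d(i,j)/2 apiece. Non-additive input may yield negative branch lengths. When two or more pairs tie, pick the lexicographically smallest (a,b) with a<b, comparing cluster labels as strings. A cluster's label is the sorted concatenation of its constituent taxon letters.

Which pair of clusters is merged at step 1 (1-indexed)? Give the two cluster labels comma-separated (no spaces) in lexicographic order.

R,Z

iteration 1: select R,Z (d=1, Q=-129); attach at lengths (11/12, 1/12); label the merged cluster RZ
  updated: d(D,RZ)=23/2, d(J,RZ)=29/2, d(Q,RZ)=14, d(RZ,S)=19/2, d(RZ,V)=10, d(RZ,W)=4
iteration 2: select RZ,W (d=4, Q=-197/2); attach at lengths (57/20, 23/20); label the merged cluster RWZ
  updated: d(D,RWZ)=41/4, d(J,RWZ)=29/4, d(Q,RWZ)=23/2, d(RWZ,S)=31/4, d(RWZ,V)=17/2
iteration 3: select Q,V (d=4, Q=-74); attach at lengths (15/8, 17/8); label the merged cluster QV
  updated: d(D,QV)=21/2, d(J,QV)=17/2, d(QV,RWZ)=8, d(QV,S)=6
iteration 4: select J,S (d=2, Q=-89/2); attach at lengths (13/6, -1/6); label the merged cluster JS
  updated: d(D,JS)=15/2, d(JS,QV)=25/4, d(JS,RWZ)=13/2
iteration 5: select D,JS (d=15/2, Q=-67/2); attach at lengths (23/4, 7/4); label the merged cluster DJS
  updated: d(DJS,QV)=37/8, d(DJS,RWZ)=37/8
iteration 6: select DJS,QV (d=37/8, Q=-69/4); attach at lengths (5/8, 4); label the merged cluster DJQSV
  updated: d(DJQSV,RWZ)=4
iteration 7: select DJQSV,RWZ (d=4); attach at lengths (2, 2); label the merged cluster DJQRSVWZ
final tree: (((D:23/4,(J:13/6,S:-1/6):7/4):5/8,(Q:15/8,V:17/8):4):2,((R:11/12,Z:1/12):57/20,W:23/20):2)
total length: 217/8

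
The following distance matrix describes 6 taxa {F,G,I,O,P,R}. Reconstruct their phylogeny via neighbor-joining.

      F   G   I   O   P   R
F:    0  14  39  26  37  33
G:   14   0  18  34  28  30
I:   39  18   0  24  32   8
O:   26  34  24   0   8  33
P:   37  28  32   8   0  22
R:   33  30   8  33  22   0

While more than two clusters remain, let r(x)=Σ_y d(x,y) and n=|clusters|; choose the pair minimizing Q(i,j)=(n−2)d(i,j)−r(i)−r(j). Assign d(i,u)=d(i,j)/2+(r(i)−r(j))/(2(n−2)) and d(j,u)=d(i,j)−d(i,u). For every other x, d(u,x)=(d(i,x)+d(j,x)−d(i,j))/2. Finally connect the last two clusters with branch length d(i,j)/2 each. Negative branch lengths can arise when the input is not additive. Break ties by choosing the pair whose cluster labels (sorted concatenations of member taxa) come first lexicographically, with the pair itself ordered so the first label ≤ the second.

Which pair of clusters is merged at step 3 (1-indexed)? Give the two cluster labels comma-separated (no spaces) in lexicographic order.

FG,OP

step 1: merge (O,P) at d=8, Q=-220; branch lengths O→15/4, P→17/4; new cluster OP
  updated: d(F,OP)=55/2, d(G,OP)=27, d(I,OP)=24, d(OP,R)=47/2
step 2: merge (F,G) at d=14, Q=-321/2; branch lengths F→133/12, G→35/12; new cluster FG
  updated: d(FG,I)=43/2, d(FG,OP)=81/4, d(FG,R)=49/2
step 3: merge (FG,OP) at d=81/4, Q=-187/2; branch lengths FG→39/4, OP→21/2; new cluster FGOP
  updated: d(FGOP,I)=101/8, d(FGOP,R)=111/8
step 4: merge (FGOP,I) at d=101/8, Q=-69/2; branch lengths FGOP→37/4, I→27/8; new cluster FGIOP
  updated: d(FGIOP,R)=37/8
step 5: merge (FGIOP,R) at d=37/8; branch lengths FGIOP→37/16, R→37/16; new cluster FGIOPR
final tree: ((((F:133/12,G:35/12):39/4,(O:15/4,P:17/4):21/2):37/4,I:27/8):37/16,R:37/16)
total length: 119/2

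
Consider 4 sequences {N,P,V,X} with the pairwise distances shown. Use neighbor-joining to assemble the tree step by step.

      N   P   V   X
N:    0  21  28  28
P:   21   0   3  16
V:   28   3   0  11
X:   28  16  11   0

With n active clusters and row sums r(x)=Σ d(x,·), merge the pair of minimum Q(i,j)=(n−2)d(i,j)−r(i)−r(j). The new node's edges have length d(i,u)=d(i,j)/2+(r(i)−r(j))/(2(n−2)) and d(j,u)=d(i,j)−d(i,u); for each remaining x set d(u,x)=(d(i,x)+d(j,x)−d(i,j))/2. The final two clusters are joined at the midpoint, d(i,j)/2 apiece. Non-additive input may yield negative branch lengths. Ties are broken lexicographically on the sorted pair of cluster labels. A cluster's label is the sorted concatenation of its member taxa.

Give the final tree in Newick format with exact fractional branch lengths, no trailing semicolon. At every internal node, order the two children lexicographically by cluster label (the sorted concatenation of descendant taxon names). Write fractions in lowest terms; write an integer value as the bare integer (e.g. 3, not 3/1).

(((N:39/2,X:17/2):7/2,P:1):1,V:1)

step 1: merge (N,X) at d=28, Q=-76; branch lengths N→39/2, X→17/2; new cluster NX
  updated: d(NX,P)=9/2, d(NX,V)=11/2
step 2: merge (NX,P) at d=9/2, Q=-13; branch lengths NX→7/2, P→1; new cluster NPX
  updated: d(NPX,V)=2
step 3: merge (NPX,V) at d=2; branch lengths NPX→1, V→1; new cluster NPVX
final tree: (((N:39/2,X:17/2):7/2,P:1):1,V:1)
total length: 69/2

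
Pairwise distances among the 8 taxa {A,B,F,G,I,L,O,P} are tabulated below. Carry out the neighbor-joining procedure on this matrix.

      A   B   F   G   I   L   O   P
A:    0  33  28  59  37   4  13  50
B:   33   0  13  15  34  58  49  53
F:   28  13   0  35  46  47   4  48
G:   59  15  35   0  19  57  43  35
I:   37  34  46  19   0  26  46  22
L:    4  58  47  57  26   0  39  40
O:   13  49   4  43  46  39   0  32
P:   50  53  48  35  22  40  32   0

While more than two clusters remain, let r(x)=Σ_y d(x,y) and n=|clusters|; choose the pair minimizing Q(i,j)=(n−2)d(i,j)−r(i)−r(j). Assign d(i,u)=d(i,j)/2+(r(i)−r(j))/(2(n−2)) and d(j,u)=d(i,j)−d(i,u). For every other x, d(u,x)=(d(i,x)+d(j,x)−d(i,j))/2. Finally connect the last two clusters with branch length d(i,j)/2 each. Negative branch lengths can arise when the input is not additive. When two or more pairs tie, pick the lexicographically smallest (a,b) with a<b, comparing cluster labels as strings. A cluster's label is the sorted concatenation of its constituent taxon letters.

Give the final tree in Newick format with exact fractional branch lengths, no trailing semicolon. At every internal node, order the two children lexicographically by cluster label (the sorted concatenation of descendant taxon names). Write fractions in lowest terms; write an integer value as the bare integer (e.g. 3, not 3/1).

(((((A:-23/12,L:71/12):181/12,(F:7/20,O:73/20):38/3):17/2,(B:145/16,G:95/16):23/2):21/4,I:91/16):261/32,P:261/32)

iteration 1: select A,L (d=4, Q=-471); attach at lengths (-23/12, 71/12); label the merged cluster AL
  updated: d(AL,B)=87/2, d(AL,F)=71/2, d(AL,G)=56, d(AL,I)=59/2, d(AL,O)=24, d(AL,P)=43
iteration 2: select F,O (d=4, Q=-719/2); attach at lengths (7/20, 73/20); label the merged cluster FO
  updated: d(AL,FO)=111/4, d(B,FO)=29, d(FO,G)=37, d(FO,I)=44, d(FO,P)=38
iteration 3: select B,G (d=15, Q=-553/2); attach at lengths (145/16, 95/16); label the merged cluster BG
  updated: d(AL,BG)=169/4, d(BG,FO)=51/2, d(BG,I)=19, d(BG,P)=73/2
iteration 4: select AL,FO (d=111/4, Q=-389/2); attach at lengths (181/12, 38/3); label the merged cluster AFLO
  updated: d(AFLO,BG)=20, d(AFLO,I)=183/8, d(AFLO,P)=213/8
iteration 5: select AFLO,BG (d=20, Q=-105); attach at lengths (17/2, 23/2); label the merged cluster ABFGLO
  updated: d(ABFGLO,I)=175/16, d(ABFGLO,P)=345/16
iteration 6: select ABFGLO,I (d=175/16, Q=-109/2); attach at lengths (21/4, 91/16); label the merged cluster ABFGILO
  updated: d(ABFGILO,P)=261/16
iteration 7: select ABFGILO,P (d=261/16); attach at lengths (261/32, 261/32); label the merged cluster ABFGILOP
final tree: (((((A:-23/12,L:71/12):181/12,(F:7/20,O:73/20):38/3):17/2,(B:145/16,G:95/16):23/2):21/4,I:91/16):261/32,P:261/32)
total length: 98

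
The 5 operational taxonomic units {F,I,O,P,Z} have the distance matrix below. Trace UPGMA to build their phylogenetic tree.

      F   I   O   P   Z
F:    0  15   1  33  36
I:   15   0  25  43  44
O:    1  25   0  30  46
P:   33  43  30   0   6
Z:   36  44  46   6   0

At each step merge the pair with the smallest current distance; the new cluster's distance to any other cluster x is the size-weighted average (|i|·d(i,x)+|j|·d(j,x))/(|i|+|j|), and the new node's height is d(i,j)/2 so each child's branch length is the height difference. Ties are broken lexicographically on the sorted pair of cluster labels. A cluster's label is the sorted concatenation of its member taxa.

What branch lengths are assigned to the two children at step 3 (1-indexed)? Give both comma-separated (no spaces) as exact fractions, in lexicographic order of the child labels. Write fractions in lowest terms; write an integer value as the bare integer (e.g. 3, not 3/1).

19/2,10

iteration 1: select F,O (d=1); attach at lengths (1/2, 1/2); label the merged cluster FO
  updated: d(FO,I)=20, d(FO,P)=63/2, d(FO,Z)=41
iteration 2: select P,Z (d=6); attach at lengths (3, 3); label the merged cluster PZ
  updated: d(FO,PZ)=145/4, d(I,PZ)=87/2
iteration 3: select FO,I (d=20); attach at lengths (19/2, 10); label the merged cluster FIO
  updated: d(FIO,PZ)=116/3
iteration 4: select FIO,PZ (d=116/3); attach at lengths (28/3, 49/3); label the merged cluster FIOPZ
final tree: (((F:1/2,O:1/2):19/2,I:10):28/3,(P:3,Z:3):49/3)
total length: 313/6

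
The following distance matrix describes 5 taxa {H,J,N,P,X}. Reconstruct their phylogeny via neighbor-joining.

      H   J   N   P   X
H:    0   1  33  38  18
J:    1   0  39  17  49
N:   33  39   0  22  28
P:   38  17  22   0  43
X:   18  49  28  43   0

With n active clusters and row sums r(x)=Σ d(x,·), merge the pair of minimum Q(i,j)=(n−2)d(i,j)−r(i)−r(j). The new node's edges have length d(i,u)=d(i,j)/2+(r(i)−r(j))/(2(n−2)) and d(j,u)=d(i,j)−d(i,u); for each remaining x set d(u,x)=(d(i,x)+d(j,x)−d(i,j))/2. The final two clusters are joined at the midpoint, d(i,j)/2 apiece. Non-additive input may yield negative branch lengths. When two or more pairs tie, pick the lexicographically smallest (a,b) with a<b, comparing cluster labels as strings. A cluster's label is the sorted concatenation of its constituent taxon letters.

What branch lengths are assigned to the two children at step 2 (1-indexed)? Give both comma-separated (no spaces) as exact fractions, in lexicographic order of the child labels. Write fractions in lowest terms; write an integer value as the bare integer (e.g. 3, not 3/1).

115/8,101/8

step 1: merge (H,J) at d=1, Q=-193; branch lengths H→-13/6, J→19/6; new cluster HJ
  updated: d(HJ,N)=71/2, d(HJ,P)=27, d(HJ,X)=33
step 2: merge (HJ,P) at d=27, Q=-267/2; branch lengths HJ→115/8, P→101/8; new cluster HJP
  updated: d(HJP,N)=61/4, d(HJP,X)=49/2
step 3: merge (HJP,N) at d=61/4, Q=-271/4; branch lengths HJP→47/8, N→75/8; new cluster HJNP
  updated: d(HJNP,X)=149/8
step 4: merge (HJNP,X) at d=149/8; branch lengths HJNP→149/16, X→149/16; new cluster HJNPX
final tree: ((((H:-13/6,J:19/6):115/8,P:101/8):47/8,N:75/8):149/16,X:149/16)
total length: 495/8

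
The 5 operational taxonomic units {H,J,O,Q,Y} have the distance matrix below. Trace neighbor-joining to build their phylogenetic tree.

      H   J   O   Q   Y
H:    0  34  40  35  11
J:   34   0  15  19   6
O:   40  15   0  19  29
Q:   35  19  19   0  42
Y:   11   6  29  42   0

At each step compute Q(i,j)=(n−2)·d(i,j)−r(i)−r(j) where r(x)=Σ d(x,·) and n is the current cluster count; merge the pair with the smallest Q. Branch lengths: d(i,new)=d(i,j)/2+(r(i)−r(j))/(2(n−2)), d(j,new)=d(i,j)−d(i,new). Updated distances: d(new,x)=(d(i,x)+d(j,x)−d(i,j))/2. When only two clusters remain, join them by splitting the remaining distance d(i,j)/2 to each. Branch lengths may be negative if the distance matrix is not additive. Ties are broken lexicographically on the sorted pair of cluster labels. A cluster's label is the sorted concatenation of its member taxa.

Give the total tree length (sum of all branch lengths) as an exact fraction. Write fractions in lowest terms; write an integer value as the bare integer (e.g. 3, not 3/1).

1. join H+Y (d=11, Q=-175) ⇒ HY; edges |H|=65/6, |Y|=1/6
  updated: d(HY,J)=29/2, d(HY,O)=29, d(HY,Q)=33
2. join HY+J (d=29/2, Q=-96) ⇒ HJY; edges |HY|=57/4, |J|=1/4
  updated: d(HJY,O)=59/4, d(HJY,Q)=75/4
3. join HJY+O (d=59/4, Q=-105/2) ⇒ HJOY; edges |HJY|=29/4, |O|=15/2
  updated: d(HJOY,Q)=23/2
4. join HJOY+Q (d=23/2) ⇒ HJOQY; edges |HJOY|=23/4, |Q|=23/4
final tree: ((((H:65/6,Y:1/6):57/4,J:1/4):29/4,O:15/2):23/4,Q:23/4)
total length: 207/4

207/4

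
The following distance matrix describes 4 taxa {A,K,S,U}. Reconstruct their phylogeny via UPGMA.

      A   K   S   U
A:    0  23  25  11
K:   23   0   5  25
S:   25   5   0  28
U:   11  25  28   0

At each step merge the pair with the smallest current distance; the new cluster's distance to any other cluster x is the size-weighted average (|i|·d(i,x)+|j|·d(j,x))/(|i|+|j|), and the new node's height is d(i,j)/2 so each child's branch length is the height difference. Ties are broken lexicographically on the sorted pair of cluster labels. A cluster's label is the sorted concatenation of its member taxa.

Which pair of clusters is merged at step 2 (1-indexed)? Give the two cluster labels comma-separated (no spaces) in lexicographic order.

A,U

step 1: merge (K,S) at d=5; branch lengths K→5/2, S→5/2; new cluster KS
  updated: d(A,KS)=24, d(KS,U)=53/2
step 2: merge (A,U) at d=11; branch lengths A→11/2, U→11/2; new cluster AU
  updated: d(AU,KS)=101/4
step 3: merge (AU,KS) at d=101/4; branch lengths AU→57/8, KS→81/8; new cluster AKSU
final tree: ((A:11/2,U:11/2):57/8,(K:5/2,S:5/2):81/8)
total length: 133/4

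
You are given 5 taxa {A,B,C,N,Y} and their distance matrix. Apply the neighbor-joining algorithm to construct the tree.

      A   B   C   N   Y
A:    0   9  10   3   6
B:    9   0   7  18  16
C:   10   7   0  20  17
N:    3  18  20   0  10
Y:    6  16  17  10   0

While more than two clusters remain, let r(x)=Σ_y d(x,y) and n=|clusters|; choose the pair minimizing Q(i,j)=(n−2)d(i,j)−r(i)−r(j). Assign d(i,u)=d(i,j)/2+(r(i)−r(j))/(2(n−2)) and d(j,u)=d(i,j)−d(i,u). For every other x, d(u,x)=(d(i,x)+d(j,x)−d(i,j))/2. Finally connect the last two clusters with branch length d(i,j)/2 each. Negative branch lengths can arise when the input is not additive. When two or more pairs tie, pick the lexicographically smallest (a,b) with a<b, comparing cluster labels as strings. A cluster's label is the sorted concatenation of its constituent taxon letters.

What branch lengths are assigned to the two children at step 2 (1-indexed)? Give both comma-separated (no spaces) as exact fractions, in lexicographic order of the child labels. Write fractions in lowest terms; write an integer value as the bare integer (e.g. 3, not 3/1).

-15/8,63/8

iteration 1: select B,C (d=7, Q=-83); attach at lengths (17/6, 25/6); label the merged cluster BC
  updated: d(A,BC)=6, d(BC,N)=31/2, d(BC,Y)=13
iteration 2: select A,BC (d=6, Q=-75/2); attach at lengths (-15/8, 63/8); label the merged cluster ABC
  updated: d(ABC,N)=25/4, d(ABC,Y)=13/2
iteration 3: select ABC,N (d=25/4, Q=-91/4); attach at lengths (11/8, 39/8); label the merged cluster ABCN
  updated: d(ABCN,Y)=41/8
iteration 4: select ABCN,Y (d=41/8); attach at lengths (41/16, 41/16); label the merged cluster ABCNY
final tree: (((A:-15/8,(B:17/6,C:25/6):63/8):11/8,N:39/8):41/16,Y:41/16)
total length: 195/8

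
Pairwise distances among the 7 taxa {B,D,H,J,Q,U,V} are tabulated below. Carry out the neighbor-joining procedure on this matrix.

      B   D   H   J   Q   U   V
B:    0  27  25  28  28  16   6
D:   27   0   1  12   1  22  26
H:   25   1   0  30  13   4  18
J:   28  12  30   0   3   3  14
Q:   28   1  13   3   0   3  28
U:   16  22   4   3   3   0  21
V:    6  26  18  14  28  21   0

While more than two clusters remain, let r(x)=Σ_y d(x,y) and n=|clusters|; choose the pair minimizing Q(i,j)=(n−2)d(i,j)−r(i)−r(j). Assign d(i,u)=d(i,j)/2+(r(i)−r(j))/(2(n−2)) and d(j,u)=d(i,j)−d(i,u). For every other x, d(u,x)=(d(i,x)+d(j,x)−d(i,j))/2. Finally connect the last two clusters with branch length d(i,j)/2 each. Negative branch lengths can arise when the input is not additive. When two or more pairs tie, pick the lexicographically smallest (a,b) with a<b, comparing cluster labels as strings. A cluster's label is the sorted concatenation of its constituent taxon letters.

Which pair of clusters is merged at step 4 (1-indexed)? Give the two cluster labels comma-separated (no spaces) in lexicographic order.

BV,DHQ

step 1: merge (B,V) at d=6, Q=-213; branch lengths B→47/10, V→13/10; new cluster BV
  updated: d(BV,D)=47/2, d(BV,H)=37/2, d(BV,J)=18, d(BV,Q)=25, d(BV,U)=31/2
step 2: merge (D,H) at d=1, Q=-122; branch lengths D→-3/8, H→11/8; new cluster DH
  updated: d(BV,DH)=41/2, d(DH,J)=41/2, d(DH,Q)=13/2, d(DH,U)=25/2
step 3: merge (DH,Q) at d=13/2, Q=-78; branch lengths DH→7, Q→-1/2; new cluster DHQ
  updated: d(BV,DHQ)=39/2, d(DHQ,J)=17/2, d(DHQ,U)=9/2
step 4: merge (BV,DHQ) at d=39/2, Q=-93/2; branch lengths BV→119/8, DHQ→37/8; new cluster BDHQV
  updated: d(BDHQV,J)=7/2, d(BDHQV,U)=1/4
step 5: merge (BDHQV,J) at d=7/2, Q=-27/4; branch lengths BDHQV→3/8, J→25/8; new cluster BDHJQV
  updated: d(BDHJQV,U)=-1/8
step 6: merge (BDHJQV,U) at d=-1/8; branch lengths BDHJQV→-1/16, U→-1/16; new cluster BDHJQUV
final tree: ((((B:47/10,V:13/10):119/8,((D:-3/8,H:11/8):7,Q:-1/2):37/8):3/8,J:25/8):-1/16,U:-1/16)
total length: 291/8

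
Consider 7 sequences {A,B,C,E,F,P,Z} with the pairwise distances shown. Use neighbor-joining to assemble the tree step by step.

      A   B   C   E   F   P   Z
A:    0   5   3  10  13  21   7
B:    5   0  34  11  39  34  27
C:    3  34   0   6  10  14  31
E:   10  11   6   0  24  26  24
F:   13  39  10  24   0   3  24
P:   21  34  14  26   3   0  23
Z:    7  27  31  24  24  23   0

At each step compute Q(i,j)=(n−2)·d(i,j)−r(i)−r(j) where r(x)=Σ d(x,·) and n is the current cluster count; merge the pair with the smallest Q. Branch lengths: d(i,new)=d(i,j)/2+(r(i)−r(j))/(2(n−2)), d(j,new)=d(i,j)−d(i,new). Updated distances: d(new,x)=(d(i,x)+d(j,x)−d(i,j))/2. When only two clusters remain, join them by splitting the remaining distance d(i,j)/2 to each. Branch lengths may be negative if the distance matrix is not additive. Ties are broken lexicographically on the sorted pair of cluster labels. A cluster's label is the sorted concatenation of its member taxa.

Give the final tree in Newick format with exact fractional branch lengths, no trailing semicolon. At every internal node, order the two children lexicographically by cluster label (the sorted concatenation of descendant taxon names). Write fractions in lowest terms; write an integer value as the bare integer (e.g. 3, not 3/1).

(((A:-85/16,Z:197/16):11/8,(B:203/24,E:61/24):49/8):31/8,(C:5/2,(F:7/10,P:23/10):8):31/8)

1. join F+P (d=3, Q=-219) ⇒ FP; edges |F|=7/10, |P|=23/10
  updated: d(A,FP)=31/2, d(B,FP)=35, d(C,FP)=21/2, d(E,FP)=47/2, d(FP,Z)=22
2. join C+FP (d=21/2, Q=-149) ⇒ CFP; edges |C|=5/2, |FP|=8
  updated: d(A,CFP)=4, d(B,CFP)=117/4, d(CFP,E)=19/2, d(CFP,Z)=85/4
3. join B+E (d=11, Q=-375/4) ⇒ BE; edges |B|=203/24, |E|=61/24
  updated: d(A,BE)=2, d(BE,CFP)=111/8, d(BE,Z)=20
4. join A+Z (d=7, Q=-189/4) ⇒ AZ; edges |A|=-85/16, |Z|=197/16
  updated: d(AZ,BE)=15/2, d(AZ,CFP)=73/8
5. join AZ+BE (d=15/2, Q=-61/2) ⇒ ABEZ; edges |AZ|=11/8, |BE|=49/8
  updated: d(ABEZ,CFP)=31/4
6. join ABEZ+CFP (d=31/4) ⇒ ABCEFPZ; edges |ABEZ|=31/8, |CFP|=31/8
final tree: (((A:-85/16,Z:197/16):11/8,(B:203/24,E:61/24):49/8):31/8,(C:5/2,(F:7/10,P:23/10):8):31/8)
total length: 187/4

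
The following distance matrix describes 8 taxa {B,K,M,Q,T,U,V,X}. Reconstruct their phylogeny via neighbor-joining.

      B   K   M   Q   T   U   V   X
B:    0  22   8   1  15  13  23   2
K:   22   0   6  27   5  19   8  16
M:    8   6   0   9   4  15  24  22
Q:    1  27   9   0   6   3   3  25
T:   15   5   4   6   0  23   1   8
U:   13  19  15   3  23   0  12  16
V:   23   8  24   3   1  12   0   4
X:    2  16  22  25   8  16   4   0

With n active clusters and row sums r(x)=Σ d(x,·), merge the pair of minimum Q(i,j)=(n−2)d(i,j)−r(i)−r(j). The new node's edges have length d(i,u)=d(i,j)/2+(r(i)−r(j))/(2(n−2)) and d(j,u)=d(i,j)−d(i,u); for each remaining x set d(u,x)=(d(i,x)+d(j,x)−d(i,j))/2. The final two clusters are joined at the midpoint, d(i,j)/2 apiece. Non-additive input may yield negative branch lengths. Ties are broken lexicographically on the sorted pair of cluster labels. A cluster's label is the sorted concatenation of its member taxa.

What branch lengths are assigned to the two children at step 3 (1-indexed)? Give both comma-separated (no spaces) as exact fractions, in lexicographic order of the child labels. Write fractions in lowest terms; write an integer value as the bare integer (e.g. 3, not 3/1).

1. join B+X (d=2, Q=-165) ⇒ BX; edges |B|=1/4, |X|=7/4
  updated: d(BX,K)=18, d(BX,M)=14, d(BX,Q)=12, d(BX,T)=21/2, d(BX,U)=27/2, d(BX,V)=25/2
2. join Q+U (d=3, Q=-261/2) ⇒ QU; edges |Q|=-21/20, |U|=81/20
  updated: d(BX,QU)=45/4, d(K,QU)=43/2, d(M,QU)=21/2, d(QU,T)=13, d(QU,V)=6
3. join K+M (d=6, Q=-93) ⇒ KM; edges |K|=3, |M|=3
  updated: d(BX,KM)=13, d(KM,QU)=13, d(KM,T)=3/2, d(KM,V)=13
4. join KM+T (d=3/2, Q=-62) ⇒ KMT; edges |KM|=19/6, |T|=-5/3
  updated: d(BX,KMT)=11, d(KMT,QU)=49/4, d(KMT,V)=25/4
5. join BX+KMT (d=11, Q=-169/4) ⇒ BKMTX; edges |BX|=109/16, |KMT|=67/16
  updated: d(BKMTX,QU)=25/4, d(BKMTX,V)=31/8
6. join BKMTX+QU (d=25/4, Q=-129/8) ⇒ BKMQTUX; edges |BKMTX|=33/16, |QU|=67/16
  updated: d(BKMQTUX,V)=29/16
7. join BKMQTUX+V (d=29/16) ⇒ BKMQTUVX; edges |BKMQTUX|=29/32, |V|=29/32
final tree: ((((B:1/4,X:7/4):109/16,((K:3,M:3):19/6,T:-5/3):67/16):33/16,(Q:-21/20,U:81/20):67/16):29/32,V:29/32)
total length: 505/16

3,3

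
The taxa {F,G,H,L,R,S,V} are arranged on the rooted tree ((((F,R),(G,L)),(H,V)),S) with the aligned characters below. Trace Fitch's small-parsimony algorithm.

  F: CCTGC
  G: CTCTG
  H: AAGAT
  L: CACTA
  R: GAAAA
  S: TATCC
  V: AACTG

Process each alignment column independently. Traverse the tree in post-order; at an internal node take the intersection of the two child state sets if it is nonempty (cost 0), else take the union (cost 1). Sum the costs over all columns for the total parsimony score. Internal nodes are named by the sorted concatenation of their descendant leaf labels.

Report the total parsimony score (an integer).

site 0, node FR: F={C} ∪ R={G} → {C,G} (+1)
site 0, node GL: G={C} ∩ L={C} → {C} (+0)
site 0, node FGLR: FR={C,G} ∩ GL={C} → {C} (+0)
site 0, node HV: H={A} ∩ V={A} → {A} (+0)
site 0, node FGHLRV: FGLR={C} ∪ HV={A} → {A,C} (+1)
site 0, node FGHLRSV: FGHLRV={A,C} ∪ S={T} → {A,C,T} (+1)
site 1, node FR: F={C} ∪ R={A} → {A,C} (+1)
site 1, node GL: G={T} ∪ L={A} → {A,T} (+1)
site 1, node FGLR: FR={A,C} ∩ GL={A,T} → {A} (+0)
site 1, node HV: H={A} ∩ V={A} → {A} (+0)
site 1, node FGHLRV: FGLR={A} ∩ HV={A} → {A} (+0)
site 1, node FGHLRSV: FGHLRV={A} ∩ S={A} → {A} (+0)
site 2, node FR: F={T} ∪ R={A} → {A,T} (+1)
site 2, node GL: G={C} ∩ L={C} → {C} (+0)
site 2, node FGLR: FR={A,T} ∪ GL={C} → {A,C,T} (+1)
site 2, node HV: H={G} ∪ V={C} → {C,G} (+1)
site 2, node FGHLRV: FGLR={A,C,T} ∩ HV={C,G} → {C} (+0)
site 2, node FGHLRSV: FGHLRV={C} ∪ S={T} → {C,T} (+1)
site 3, node FR: F={G} ∪ R={A} → {A,G} (+1)
site 3, node GL: G={T} ∩ L={T} → {T} (+0)
site 3, node FGLR: FR={A,G} ∪ GL={T} → {A,G,T} (+1)
site 3, node HV: H={A} ∪ V={T} → {A,T} (+1)
site 3, node FGHLRV: FGLR={A,G,T} ∩ HV={A,T} → {A,T} (+0)
site 3, node FGHLRSV: FGHLRV={A,T} ∪ S={C} → {A,C,T} (+1)
site 4, node FR: F={C} ∪ R={A} → {A,C} (+1)
site 4, node GL: G={G} ∪ L={A} → {A,G} (+1)
site 4, node FGLR: FR={A,C} ∩ GL={A,G} → {A} (+0)
site 4, node HV: H={T} ∪ V={G} → {G,T} (+1)
site 4, node FGHLRV: FGLR={A} ∪ HV={G,T} → {A,G,T} (+1)
site 4, node FGHLRSV: FGHLRV={A,G,T} ∪ S={C} → {A,C,G,T} (+1)
per-site changes: [3, 2, 4, 4, 5]; total = 18

18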